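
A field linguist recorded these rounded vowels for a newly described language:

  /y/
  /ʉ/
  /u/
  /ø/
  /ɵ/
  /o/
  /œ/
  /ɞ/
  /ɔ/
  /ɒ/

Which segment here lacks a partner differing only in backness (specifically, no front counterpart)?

/ɒ/

High: /y/ ~ /ʉ/ ~ /u/
High-mid: /ø/ ~ /ɵ/ ~ /o/
Low-mid: /œ/ ~ /ɞ/ ~ /ɔ/
Low: only /ɒ/ (back); no front partner.
So /ɒ/ is the unpaired segment.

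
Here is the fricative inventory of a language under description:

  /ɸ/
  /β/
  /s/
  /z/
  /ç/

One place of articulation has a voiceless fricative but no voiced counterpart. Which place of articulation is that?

Voiceless: /ɸ/ (bilabial), /s/ (alveolar), /ç/ (palatal).
Voiced: /β/ (bilabial), /z/ (alveolar).
Every place of articulation has a voiced member except palatal, where /ʝ/ would be expected.

palatal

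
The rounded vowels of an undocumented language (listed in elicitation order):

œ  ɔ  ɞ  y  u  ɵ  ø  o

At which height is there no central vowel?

high

height            front     central   back    
high              y         —         u       
high-mid          ø         ɵ         o       
low-mid           œ         ɞ         ɔ       
Every height has a central member except high, where /ʉ/ would be expected.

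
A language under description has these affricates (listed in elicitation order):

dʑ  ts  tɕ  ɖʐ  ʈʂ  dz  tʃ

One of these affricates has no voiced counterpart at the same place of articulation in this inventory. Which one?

/tʃ/

Alveolar: /ts/ ~ /dz/
Retroflex: /ʈʂ/ ~ /ɖʐ/
Alveolo-palatal: /tɕ/ ~ /dʑ/
Postalveolar: only /tʃ/ (voiceless); no voiced partner.
So /tʃ/ is the unpaired segment.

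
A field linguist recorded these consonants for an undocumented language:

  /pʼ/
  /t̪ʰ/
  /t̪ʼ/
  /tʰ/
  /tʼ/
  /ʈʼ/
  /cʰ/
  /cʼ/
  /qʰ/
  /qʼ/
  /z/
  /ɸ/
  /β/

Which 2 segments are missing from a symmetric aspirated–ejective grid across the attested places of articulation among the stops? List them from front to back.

place of articulation  aspirated  ejective
bilabial          —         pʼ      
dental            t̪ʰ       t̪ʼ     
alveolar          tʰ        tʼ      
retroflex         —         ʈʼ      
palatal           cʰ        cʼ      
uvular            qʰ        qʼ      
Gaps, from front to back: bilabial lacks aspirated (/pʰ/); retroflex lacks aspirated (/ʈʰ/).

/pʰ/, /ʈʰ/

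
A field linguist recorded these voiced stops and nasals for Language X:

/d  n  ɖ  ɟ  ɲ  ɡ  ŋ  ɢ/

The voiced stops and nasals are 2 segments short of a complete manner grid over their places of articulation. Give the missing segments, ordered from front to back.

/ɳ/, /ɴ/

place of articulation  oral stop  nasal   
alveolar          d         n       
retroflex         ɖ         —       
palatal           ɟ         ɲ       
velar             ɡ         ŋ       
uvular            ɢ         —       
Gaps, from front to back: retroflex lacks nasal (/ɳ/); uvular lacks nasal (/ɴ/).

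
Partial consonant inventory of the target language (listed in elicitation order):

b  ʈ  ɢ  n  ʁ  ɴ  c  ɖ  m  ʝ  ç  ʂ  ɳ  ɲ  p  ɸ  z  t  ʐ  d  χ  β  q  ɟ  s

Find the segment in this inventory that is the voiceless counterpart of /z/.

/z/ is a voiced alveolar fricative.
The voiceless counterpart is a voiceless alveolar fricative — in this inventory, /s/.

/s/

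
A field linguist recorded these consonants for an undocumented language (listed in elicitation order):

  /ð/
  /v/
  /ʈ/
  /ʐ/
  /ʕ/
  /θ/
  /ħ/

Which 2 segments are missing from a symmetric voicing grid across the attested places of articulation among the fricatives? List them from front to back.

/f/, /ʂ/

labiodental: voiceless —, voiced /v/.
dental: voiceless /θ/, voiced /ð/.
retroflex: voiceless —, voiced /ʐ/.
pharyngeal: voiceless /ħ/, voiced /ʕ/.
Gaps, from front to back: labiodental lacks voiceless (/f/); retroflex lacks voiceless (/ʂ/).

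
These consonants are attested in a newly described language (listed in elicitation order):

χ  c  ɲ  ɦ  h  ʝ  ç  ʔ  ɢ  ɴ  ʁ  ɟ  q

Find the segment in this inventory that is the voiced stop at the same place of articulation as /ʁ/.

/ʁ/ is a voiced uvular fricative.
The voiced stop at the same place is a voiced uvular stop — in this inventory, /ɢ/.

/ɢ/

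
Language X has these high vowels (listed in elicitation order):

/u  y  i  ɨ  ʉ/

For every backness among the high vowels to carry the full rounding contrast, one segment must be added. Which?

/ɯ/

front: unrounded /i/, rounded /y/.
central: unrounded /ɨ/, rounded /ʉ/.
back: unrounded —, rounded /u/.
The back row has no unrounded member, so the gap is the back unrounded vowel /ɯ/.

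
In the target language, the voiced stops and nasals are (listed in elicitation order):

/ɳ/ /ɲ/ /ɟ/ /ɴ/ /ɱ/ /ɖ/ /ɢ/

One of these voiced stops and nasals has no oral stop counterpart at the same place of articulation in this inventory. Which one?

Retroflex: /ɖ/ ~ /ɳ/
Palatal: /ɟ/ ~ /ɲ/
Uvular: /ɢ/ ~ /ɴ/
Labiodental: only /ɱ/ (nasal); no oral stop partner.
So /ɱ/ is the unpaired segment.

/ɱ/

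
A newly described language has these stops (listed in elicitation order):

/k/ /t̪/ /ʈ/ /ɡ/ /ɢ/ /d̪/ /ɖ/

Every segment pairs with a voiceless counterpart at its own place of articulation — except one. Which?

Dental: /t̪/ ~ /d̪/
Retroflex: /ʈ/ ~ /ɖ/
Velar: /k/ ~ /ɡ/
Uvular: only /ɢ/ (voiced); no voiceless partner.
So /ɢ/ is the unpaired segment.

/ɢ/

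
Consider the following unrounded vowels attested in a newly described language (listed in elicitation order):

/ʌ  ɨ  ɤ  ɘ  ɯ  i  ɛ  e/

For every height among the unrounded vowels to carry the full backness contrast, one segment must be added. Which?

/ɜ/

high: front /i/, central /ɨ/, back /ɯ/.
high-mid: front /e/, central /ɘ/, back /ɤ/.
low-mid: front /ɛ/, central —, back /ʌ/.
The low-mid row has no central member, so the gap is the low-mid central unrounded vowel /ɜ/.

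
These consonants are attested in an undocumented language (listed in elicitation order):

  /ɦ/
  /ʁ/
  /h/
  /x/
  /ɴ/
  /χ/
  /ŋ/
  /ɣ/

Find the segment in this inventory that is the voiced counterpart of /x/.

/ɣ/

/x/ is a voiceless velar fricative.
The voiced counterpart is a voiced velar fricative — in this inventory, /ɣ/.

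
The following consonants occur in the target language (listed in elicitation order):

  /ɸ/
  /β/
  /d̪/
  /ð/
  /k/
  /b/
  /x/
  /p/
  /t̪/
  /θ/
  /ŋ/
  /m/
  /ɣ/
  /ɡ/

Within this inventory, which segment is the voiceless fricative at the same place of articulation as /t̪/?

/t̪/ is a voiceless dental stop.
The voiceless fricative at the same place is a voiceless dental fricative — in this inventory, /θ/.

/θ/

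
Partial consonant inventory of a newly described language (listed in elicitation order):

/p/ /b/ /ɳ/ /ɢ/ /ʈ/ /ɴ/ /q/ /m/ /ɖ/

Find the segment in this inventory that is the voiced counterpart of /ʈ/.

/ɖ/

/ʈ/ is a voiceless retroflex stop.
The voiced counterpart is a voiced retroflex stop — in this inventory, /ɖ/.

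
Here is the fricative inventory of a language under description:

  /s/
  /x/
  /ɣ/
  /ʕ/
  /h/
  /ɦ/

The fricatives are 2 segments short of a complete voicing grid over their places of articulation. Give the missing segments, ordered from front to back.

alveolar: voiceless /s/, voiced —.
velar: voiceless /x/, voiced /ɣ/.
pharyngeal: voiceless —, voiced /ʕ/.
glottal: voiceless /h/, voiced /ɦ/.
Gaps, from front to back: alveolar lacks voiced (/z/); pharyngeal lacks voiceless (/ħ/).

/z/, /ħ/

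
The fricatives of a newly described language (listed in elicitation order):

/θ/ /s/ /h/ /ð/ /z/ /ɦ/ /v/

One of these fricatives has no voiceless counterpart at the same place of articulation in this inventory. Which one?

Dental: /θ/ ~ /ð/
Alveolar: /s/ ~ /z/
Glottal: /h/ ~ /ɦ/
Labiodental: only /v/ (voiced); no voiceless partner.
So /v/ is the unpaired segment.

/v/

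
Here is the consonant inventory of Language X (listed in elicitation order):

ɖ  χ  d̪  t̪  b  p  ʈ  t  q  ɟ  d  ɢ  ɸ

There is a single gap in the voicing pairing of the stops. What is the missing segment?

place of articulation  voiceless  voiced  
bilabial          p         b       
dental            t̪        d̪      
alveolar          t         d       
retroflex         ʈ         ɖ       
palatal           —         ɟ       
uvular            q         ɢ       
The palatal row has no voiceless member, so the gap is the voiceless palatal stop /c/.

/c/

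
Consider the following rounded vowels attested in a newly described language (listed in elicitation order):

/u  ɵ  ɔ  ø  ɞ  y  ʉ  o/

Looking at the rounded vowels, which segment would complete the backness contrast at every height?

/œ/

Front: /y/ (high), /ø/ (high-mid).
Central: /ʉ/ (high), /ɵ/ (high-mid), /ɞ/ (low-mid).
Back: /u/ (high), /o/ (high-mid), /ɔ/ (low-mid).
The low-mid row has no front member, so the gap is the low-mid front rounded vowel /œ/.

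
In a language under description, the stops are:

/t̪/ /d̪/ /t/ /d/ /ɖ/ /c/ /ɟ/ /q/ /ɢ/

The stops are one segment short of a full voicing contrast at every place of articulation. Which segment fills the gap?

/ʈ/

dental: voiceless /t̪/, voiced /d̪/.
alveolar: voiceless /t/, voiced /d/.
retroflex: voiceless —, voiced /ɖ/.
palatal: voiceless /c/, voiced /ɟ/.
uvular: voiceless /q/, voiced /ɢ/.
The retroflex row has no voiceless member, so the gap is the voiceless retroflex stop /ʈ/.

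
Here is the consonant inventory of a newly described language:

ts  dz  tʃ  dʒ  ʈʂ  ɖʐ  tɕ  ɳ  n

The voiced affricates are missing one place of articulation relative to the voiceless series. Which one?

alveolo-palatal

place of articulation  voiceless  voiced  
alveolar          ts        dz      
postalveolar      tʃ        dʒ      
retroflex         ʈʂ        ɖʐ      
alveolo-palatal   tɕ        —       
Every place of articulation has a voiced member except alveolo-palatal, where /dʑ/ would be expected.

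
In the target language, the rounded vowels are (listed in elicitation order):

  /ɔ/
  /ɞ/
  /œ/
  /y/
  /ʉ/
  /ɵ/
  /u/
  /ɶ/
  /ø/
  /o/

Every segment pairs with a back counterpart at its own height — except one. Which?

/ɶ/

High: /y/ ~ /ʉ/ ~ /u/
High-mid: /ø/ ~ /ɵ/ ~ /o/
Low-mid: /œ/ ~ /ɞ/ ~ /ɔ/
Low: only /ɶ/ (front); no back partner.
So /ɶ/ is the unpaired segment.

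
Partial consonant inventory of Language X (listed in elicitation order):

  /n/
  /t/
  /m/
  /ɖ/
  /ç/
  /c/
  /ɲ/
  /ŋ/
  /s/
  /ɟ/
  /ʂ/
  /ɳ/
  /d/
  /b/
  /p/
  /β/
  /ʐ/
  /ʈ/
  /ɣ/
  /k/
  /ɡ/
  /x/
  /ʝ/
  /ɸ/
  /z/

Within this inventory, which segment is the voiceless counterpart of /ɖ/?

/ʈ/

/ɖ/ is a voiced retroflex stop.
The voiceless counterpart is a voiceless retroflex stop — in this inventory, /ʈ/.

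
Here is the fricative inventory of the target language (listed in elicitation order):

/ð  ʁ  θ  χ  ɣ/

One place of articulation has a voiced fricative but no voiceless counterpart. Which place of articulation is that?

dental: voiceless /θ/, voiced /ð/.
velar: voiceless —, voiced /ɣ/.
uvular: voiceless /χ/, voiced /ʁ/.
Every place of articulation has a voiceless member except velar, where /x/ would be expected.

velar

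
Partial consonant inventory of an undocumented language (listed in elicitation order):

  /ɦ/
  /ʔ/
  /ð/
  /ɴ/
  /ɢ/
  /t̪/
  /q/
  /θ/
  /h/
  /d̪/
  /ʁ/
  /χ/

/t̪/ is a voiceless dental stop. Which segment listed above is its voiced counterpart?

/d̪/

The voiced counterpart is a voiced dental stop — in this inventory, /d̪/.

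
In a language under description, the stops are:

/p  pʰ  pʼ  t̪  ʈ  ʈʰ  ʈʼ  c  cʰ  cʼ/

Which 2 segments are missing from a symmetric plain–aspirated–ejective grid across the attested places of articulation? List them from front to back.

/t̪ʰ/, /t̪ʼ/

bilabial: plain /p/, aspirated /pʰ/, ejective /pʼ/.
dental: plain /t̪/, aspirated —, ejective —.
retroflex: plain /ʈ/, aspirated /ʈʰ/, ejective /ʈʼ/.
palatal: plain /c/, aspirated /cʰ/, ejective /cʼ/.
Gaps, from front to back: dental lacks aspirated (/t̪ʰ/); dental lacks ejective (/t̪ʼ/).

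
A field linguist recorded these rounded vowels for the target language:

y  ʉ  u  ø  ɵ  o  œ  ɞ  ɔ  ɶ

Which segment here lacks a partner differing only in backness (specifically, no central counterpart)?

/ɶ/

High: /y/ ~ /ʉ/ ~ /u/
High-mid: /ø/ ~ /ɵ/ ~ /o/
Low-mid: /œ/ ~ /ɞ/ ~ /ɔ/
Low: only /ɶ/ (front); no central partner.
So /ɶ/ is the unpaired segment.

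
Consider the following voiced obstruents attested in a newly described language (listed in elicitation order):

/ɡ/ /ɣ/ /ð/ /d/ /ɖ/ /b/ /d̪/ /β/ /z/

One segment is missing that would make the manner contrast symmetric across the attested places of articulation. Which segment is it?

Stop: /b/ (bilabial), /d̪/ (dental), /d/ (alveolar), /ɖ/ (retroflex), /ɡ/ (velar).
Fricative: /β/ (bilabial), /ð/ (dental), /z/ (alveolar), /ɣ/ (velar).
The retroflex row has no fricative member, so the gap is the retroflex fricative /ʐ/.

/ʐ/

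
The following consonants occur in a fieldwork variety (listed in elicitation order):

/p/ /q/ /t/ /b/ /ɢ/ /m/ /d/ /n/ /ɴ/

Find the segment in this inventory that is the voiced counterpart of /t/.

/t/ is a voiceless alveolar stop.
The voiced counterpart is a voiced alveolar stop — in this inventory, /d/.

/d/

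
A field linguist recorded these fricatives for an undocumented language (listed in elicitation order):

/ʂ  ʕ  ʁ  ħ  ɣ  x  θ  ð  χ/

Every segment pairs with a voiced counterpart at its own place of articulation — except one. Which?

/ʂ/

Dental: /θ/ ~ /ð/
Velar: /x/ ~ /ɣ/
Uvular: /χ/ ~ /ʁ/
Pharyngeal: /ħ/ ~ /ʕ/
Retroflex: only /ʂ/ (voiceless); no voiced partner.
So /ʂ/ is the unpaired segment.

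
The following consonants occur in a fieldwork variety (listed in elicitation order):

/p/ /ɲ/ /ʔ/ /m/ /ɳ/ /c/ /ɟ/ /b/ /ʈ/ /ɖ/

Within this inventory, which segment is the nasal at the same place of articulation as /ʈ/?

/ʈ/ is a voiceless retroflex stop.
The nasal at the same place is a retroflex nasal — in this inventory, /ɳ/.

/ɳ/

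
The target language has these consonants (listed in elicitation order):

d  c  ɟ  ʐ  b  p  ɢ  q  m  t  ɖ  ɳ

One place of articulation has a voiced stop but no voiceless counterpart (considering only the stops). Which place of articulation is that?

retroflex

place of articulation  voiceless  voiced  
bilabial          p         b       
alveolar          t         d       
retroflex         —         ɖ       
palatal           c         ɟ       
uvular            q         ɢ       
Every place of articulation has a voiceless member except retroflex, where /ʈ/ would be expected.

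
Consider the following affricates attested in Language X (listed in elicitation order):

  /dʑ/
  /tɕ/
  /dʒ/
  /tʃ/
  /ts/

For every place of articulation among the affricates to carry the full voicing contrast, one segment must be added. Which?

/dz/

place of articulation  voiceless  voiced  
alveolar          ts        —       
postalveolar      tʃ        dʒ      
alveolo-palatal   tɕ        dʑ      
The alveolar row has no voiced member, so the gap is the voiced alveolar affricate /dz/.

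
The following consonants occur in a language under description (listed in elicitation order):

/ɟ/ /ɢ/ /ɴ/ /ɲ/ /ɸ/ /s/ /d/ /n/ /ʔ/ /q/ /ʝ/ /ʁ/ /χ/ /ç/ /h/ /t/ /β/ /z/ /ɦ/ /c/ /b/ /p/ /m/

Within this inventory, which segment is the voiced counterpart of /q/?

/q/ is a voiceless uvular stop.
The voiced counterpart is a voiced uvular stop — in this inventory, /ɢ/.

/ɢ/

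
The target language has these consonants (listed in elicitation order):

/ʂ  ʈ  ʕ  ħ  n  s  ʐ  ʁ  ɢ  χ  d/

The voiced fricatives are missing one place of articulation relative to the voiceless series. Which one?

alveolar

Voiceless: /s/ (alveolar), /ʂ/ (retroflex), /χ/ (uvular), /ħ/ (pharyngeal).
Voiced: /ʐ/ (retroflex), /ʁ/ (uvular), /ʕ/ (pharyngeal).
Every place of articulation has a voiced member except alveolar, where /z/ would be expected.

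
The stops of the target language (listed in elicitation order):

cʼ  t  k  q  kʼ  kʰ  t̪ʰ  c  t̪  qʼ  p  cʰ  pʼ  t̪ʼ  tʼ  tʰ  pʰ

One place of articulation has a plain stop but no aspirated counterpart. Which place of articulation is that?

uvular

Plain: /p/ (bilabial), /t̪/ (dental), /t/ (alveolar), /c/ (palatal), /k/ (velar), /q/ (uvular).
Aspirated: /pʰ/ (bilabial), /t̪ʰ/ (dental), /tʰ/ (alveolar), /cʰ/ (palatal), /kʰ/ (velar).
Ejective: /pʼ/ (bilabial), /t̪ʼ/ (dental), /tʼ/ (alveolar), /cʼ/ (palatal), /kʼ/ (velar), /qʼ/ (uvular).
Every place of articulation has an aspirated member except uvular, where /qʰ/ would be expected.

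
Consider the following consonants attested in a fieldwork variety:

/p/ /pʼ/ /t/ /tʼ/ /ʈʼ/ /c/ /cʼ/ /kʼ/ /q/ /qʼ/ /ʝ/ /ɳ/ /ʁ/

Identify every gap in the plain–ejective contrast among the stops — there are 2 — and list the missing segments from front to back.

/ʈ/, /k/

Plain: /p/ (bilabial), /t/ (alveolar), /c/ (palatal), /q/ (uvular).
Ejective: /pʼ/ (bilabial), /tʼ/ (alveolar), /ʈʼ/ (retroflex), /cʼ/ (palatal), /kʼ/ (velar), /qʼ/ (uvular).
Gaps, from front to back: retroflex lacks plain (/ʈ/); velar lacks plain (/k/).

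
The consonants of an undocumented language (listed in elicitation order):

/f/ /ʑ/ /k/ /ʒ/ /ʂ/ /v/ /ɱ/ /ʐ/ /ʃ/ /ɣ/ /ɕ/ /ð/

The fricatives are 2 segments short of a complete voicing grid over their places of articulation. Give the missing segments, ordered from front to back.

place of articulation  voiceless  voiced  
labiodental       f         v       
dental            —         ð       
postalveolar      ʃ         ʒ       
retroflex         ʂ         ʐ       
alveolo-palatal   ɕ         ʑ       
velar             —         ɣ       
Gaps, from front to back: dental lacks voiceless (/θ/); velar lacks voiceless (/x/).

/θ/, /x/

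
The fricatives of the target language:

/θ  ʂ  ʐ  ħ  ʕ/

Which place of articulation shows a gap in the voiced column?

place of articulation  voiceless  voiced  
dental            θ         —       
retroflex         ʂ         ʐ       
pharyngeal        ħ         ʕ       
Every place of articulation has a voiced member except dental, where /ð/ would be expected.

dental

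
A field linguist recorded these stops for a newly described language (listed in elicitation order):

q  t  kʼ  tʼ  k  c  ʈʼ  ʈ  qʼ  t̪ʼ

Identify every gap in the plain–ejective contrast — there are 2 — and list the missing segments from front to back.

place of articulation  plain     ejective
dental            —         t̪ʼ     
alveolar          t         tʼ      
retroflex         ʈ         ʈʼ      
palatal           c         —       
velar             k         kʼ      
uvular            q         qʼ      
Gaps, from front to back: dental lacks plain (/t̪/); palatal lacks ejective (/cʼ/).

/t̪/, /cʼ/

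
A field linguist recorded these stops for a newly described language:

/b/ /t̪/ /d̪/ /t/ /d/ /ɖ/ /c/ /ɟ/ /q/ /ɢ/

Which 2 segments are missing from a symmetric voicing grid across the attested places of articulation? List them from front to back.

/p/, /ʈ/

place of articulation  voiceless  voiced  
bilabial          —         b       
dental            t̪        d̪      
alveolar          t         d       
retroflex         —         ɖ       
palatal           c         ɟ       
uvular            q         ɢ       
Gaps, from front to back: bilabial lacks voiceless (/p/); retroflex lacks voiceless (/ʈ/).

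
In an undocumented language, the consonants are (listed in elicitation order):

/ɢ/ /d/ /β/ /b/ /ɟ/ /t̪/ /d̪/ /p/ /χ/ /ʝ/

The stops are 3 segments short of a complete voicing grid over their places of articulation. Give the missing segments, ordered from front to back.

/t/, /c/, /q/

Voiceless: /p/ (bilabial), /t̪/ (dental).
Voiced: /b/ (bilabial), /d̪/ (dental), /d/ (alveolar), /ɟ/ (palatal), /ɢ/ (uvular).
Gaps, from front to back: alveolar lacks voiceless (/t/); palatal lacks voiceless (/c/); uvular lacks voiceless (/q/).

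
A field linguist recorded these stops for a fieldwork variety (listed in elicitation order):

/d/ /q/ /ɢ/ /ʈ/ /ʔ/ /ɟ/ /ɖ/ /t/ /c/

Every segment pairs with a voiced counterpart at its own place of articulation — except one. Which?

/ʔ/

Alveolar: /t/ ~ /d/
Retroflex: /ʈ/ ~ /ɖ/
Palatal: /c/ ~ /ɟ/
Uvular: /q/ ~ /ɢ/
Glottal: only /ʔ/ (voiceless); no voiced partner.
So /ʔ/ is the unpaired segment.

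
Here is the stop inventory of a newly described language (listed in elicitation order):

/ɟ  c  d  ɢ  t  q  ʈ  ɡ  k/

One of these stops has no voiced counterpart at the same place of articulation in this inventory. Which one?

/ʈ/

Alveolar: /t/ ~ /d/
Palatal: /c/ ~ /ɟ/
Velar: /k/ ~ /ɡ/
Uvular: /q/ ~ /ɢ/
Retroflex: only /ʈ/ (voiceless); no voiced partner.
So /ʈ/ is the unpaired segment.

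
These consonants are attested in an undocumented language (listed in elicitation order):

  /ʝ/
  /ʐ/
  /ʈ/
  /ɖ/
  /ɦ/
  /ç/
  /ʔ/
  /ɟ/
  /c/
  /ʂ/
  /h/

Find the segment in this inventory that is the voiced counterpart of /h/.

/ɦ/

/h/ is a voiceless glottal fricative.
The voiced counterpart is a voiced glottal fricative — in this inventory, /ɦ/.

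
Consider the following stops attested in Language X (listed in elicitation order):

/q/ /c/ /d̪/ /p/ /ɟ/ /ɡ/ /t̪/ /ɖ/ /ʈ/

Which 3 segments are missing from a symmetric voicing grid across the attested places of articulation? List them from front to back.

place of articulation  voiceless  voiced  
bilabial          p         —       
dental            t̪        d̪      
retroflex         ʈ         ɖ       
palatal           c         ɟ       
velar             —         ɡ       
uvular            q         —       
Gaps, from front to back: bilabial lacks voiced (/b/); velar lacks voiceless (/k/); uvular lacks voiced (/ɢ/).

/b/, /k/, /ɢ/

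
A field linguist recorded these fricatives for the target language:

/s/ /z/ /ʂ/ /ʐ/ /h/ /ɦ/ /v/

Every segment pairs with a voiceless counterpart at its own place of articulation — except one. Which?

Alveolar: /s/ ~ /z/
Retroflex: /ʂ/ ~ /ʐ/
Glottal: /h/ ~ /ɦ/
Labiodental: only /v/ (voiced); no voiceless partner.
So /v/ is the unpaired segment.

/v/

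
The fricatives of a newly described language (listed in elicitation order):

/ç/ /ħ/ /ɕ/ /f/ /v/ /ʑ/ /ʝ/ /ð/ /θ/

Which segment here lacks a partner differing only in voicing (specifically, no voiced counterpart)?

Labiodental: /f/ ~ /v/
Dental: /θ/ ~ /ð/
Alveolo-palatal: /ɕ/ ~ /ʑ/
Palatal: /ç/ ~ /ʝ/
Pharyngeal: only /ħ/ (voiceless); no voiced partner.
So /ħ/ is the unpaired segment.

/ħ/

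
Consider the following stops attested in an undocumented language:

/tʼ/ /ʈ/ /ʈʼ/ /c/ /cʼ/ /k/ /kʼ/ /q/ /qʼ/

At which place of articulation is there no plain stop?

alveolar: plain —, ejective /tʼ/.
retroflex: plain /ʈ/, ejective /ʈʼ/.
palatal: plain /c/, ejective /cʼ/.
velar: plain /k/, ejective /kʼ/.
uvular: plain /q/, ejective /qʼ/.
Every place of articulation has a plain member except alveolar, where /t/ would be expected.

alveolar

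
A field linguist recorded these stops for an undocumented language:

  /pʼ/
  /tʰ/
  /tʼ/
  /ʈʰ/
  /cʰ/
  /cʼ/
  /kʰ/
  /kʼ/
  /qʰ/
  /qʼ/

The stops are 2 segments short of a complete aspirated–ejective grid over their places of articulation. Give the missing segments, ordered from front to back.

/pʰ/, /ʈʼ/

place of articulation  aspirated  ejective
bilabial          —         pʼ      
alveolar          tʰ        tʼ      
retroflex         ʈʰ        —       
palatal           cʰ        cʼ      
velar             kʰ        kʼ      
uvular            qʰ        qʼ      
Gaps, from front to back: bilabial lacks aspirated (/pʰ/); retroflex lacks ejective (/ʈʼ/).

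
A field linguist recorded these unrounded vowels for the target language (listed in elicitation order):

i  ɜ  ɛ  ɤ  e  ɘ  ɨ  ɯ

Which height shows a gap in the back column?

low-mid

Front: /i/ (high), /e/ (high-mid), /ɛ/ (low-mid).
Central: /ɨ/ (high), /ɘ/ (high-mid), /ɜ/ (low-mid).
Back: /ɯ/ (high), /ɤ/ (high-mid).
Every height has a back member except low-mid, where /ʌ/ would be expected.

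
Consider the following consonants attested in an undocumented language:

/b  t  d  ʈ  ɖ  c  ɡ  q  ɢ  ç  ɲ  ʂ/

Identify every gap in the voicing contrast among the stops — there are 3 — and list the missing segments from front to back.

place of articulation  voiceless  voiced  
bilabial          —         b       
alveolar          t         d       
retroflex         ʈ         ɖ       
palatal           c         —       
velar             —         ɡ       
uvular            q         ɢ       
Gaps, from front to back: bilabial lacks voiceless (/p/); palatal lacks voiced (/ɟ/); velar lacks voiceless (/k/).

/p/, /ɟ/, /k/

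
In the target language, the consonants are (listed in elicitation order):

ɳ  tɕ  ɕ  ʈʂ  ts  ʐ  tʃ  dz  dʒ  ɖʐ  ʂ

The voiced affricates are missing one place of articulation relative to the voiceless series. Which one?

alveolo-palatal

alveolar: voiceless /ts/, voiced /dz/.
postalveolar: voiceless /tʃ/, voiced /dʒ/.
retroflex: voiceless /ʈʂ/, voiced /ɖʐ/.
alveolo-palatal: voiceless /tɕ/, voiced —.
Every place of articulation has a voiced member except alveolo-palatal, where /dʑ/ would be expected.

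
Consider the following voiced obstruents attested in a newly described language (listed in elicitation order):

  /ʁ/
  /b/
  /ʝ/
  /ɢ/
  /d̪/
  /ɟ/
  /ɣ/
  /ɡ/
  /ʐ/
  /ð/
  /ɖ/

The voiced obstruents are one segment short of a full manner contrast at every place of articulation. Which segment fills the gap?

bilabial: stop /b/, fricative —.
dental: stop /d̪/, fricative /ð/.
retroflex: stop /ɖ/, fricative /ʐ/.
palatal: stop /ɟ/, fricative /ʝ/.
velar: stop /ɡ/, fricative /ɣ/.
uvular: stop /ɢ/, fricative /ʁ/.
The bilabial row has no fricative member, so the gap is the bilabial fricative /β/.

/β/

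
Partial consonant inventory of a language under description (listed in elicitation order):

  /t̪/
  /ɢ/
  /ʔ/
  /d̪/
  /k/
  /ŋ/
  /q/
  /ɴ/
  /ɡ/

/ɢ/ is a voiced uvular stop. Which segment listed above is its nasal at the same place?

The nasal at the same place is an uvular nasal — in this inventory, /ɴ/.

/ɴ/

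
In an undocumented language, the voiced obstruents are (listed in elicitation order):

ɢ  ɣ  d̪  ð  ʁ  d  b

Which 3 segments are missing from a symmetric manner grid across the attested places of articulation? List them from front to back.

place of articulation  stop      fricative
bilabial          b         —       
dental            d̪        ð       
alveolar          d         —       
velar             —         ɣ       
uvular            ɢ         ʁ       
Gaps, from front to back: bilabial lacks fricative (/β/); alveolar lacks fricative (/z/); velar lacks stop (/ɡ/).

/β/, /z/, /ɡ/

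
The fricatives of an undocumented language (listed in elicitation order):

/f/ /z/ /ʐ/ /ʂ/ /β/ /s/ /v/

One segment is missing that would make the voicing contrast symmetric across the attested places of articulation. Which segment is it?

bilabial: voiceless —, voiced /β/.
labiodental: voiceless /f/, voiced /v/.
alveolar: voiceless /s/, voiced /z/.
retroflex: voiceless /ʂ/, voiced /ʐ/.
The bilabial row has no voiceless member, so the gap is the voiceless bilabial fricative /ɸ/.

/ɸ/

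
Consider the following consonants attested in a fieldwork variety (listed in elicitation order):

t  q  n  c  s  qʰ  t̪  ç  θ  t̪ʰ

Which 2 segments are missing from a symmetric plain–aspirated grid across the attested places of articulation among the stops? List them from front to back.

Plain: /t̪/ (dental), /t/ (alveolar), /c/ (palatal), /q/ (uvular).
Aspirated: /t̪ʰ/ (dental), /qʰ/ (uvular).
Gaps, from front to back: alveolar lacks aspirated (/tʰ/); palatal lacks aspirated (/cʰ/).

/tʰ/, /cʰ/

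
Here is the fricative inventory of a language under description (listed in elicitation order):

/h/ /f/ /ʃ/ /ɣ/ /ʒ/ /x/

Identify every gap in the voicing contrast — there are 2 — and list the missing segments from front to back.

/v/, /ɦ/

Voiceless: /f/ (labiodental), /ʃ/ (postalveolar), /x/ (velar), /h/ (glottal).
Voiced: /ʒ/ (postalveolar), /ɣ/ (velar).
Gaps, from front to back: labiodental lacks voiced (/v/); glottal lacks voiced (/ɦ/).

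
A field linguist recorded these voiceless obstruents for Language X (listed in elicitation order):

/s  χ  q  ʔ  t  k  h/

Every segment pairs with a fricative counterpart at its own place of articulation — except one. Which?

/k/

Alveolar: /t/ ~ /s/
Uvular: /q/ ~ /χ/
Glottal: /ʔ/ ~ /h/
Velar: only /k/ (stop); no fricative partner.
So /k/ is the unpaired segment.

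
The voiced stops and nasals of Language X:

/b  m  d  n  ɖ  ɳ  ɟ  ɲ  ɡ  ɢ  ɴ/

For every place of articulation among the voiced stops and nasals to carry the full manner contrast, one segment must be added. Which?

/ŋ/

Oral stop: /b/ (bilabial), /d/ (alveolar), /ɖ/ (retroflex), /ɟ/ (palatal), /ɡ/ (velar), /ɢ/ (uvular).
Nasal: /m/ (bilabial), /n/ (alveolar), /ɳ/ (retroflex), /ɲ/ (palatal), /ɴ/ (uvular).
The velar row has no nasal member, so the gap is the velar nasal /ŋ/.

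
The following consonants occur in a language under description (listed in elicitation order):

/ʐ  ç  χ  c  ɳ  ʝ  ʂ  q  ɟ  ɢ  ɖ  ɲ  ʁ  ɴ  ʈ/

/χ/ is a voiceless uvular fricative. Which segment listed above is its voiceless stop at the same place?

The voiceless stop at the same place is a voiceless uvular stop — in this inventory, /q/.

/q/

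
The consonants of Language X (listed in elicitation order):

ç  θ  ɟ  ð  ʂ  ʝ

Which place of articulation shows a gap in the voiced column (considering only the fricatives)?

place of articulation  voiceless  voiced  
dental            θ         ð       
retroflex         ʂ         —       
palatal           ç         ʝ       
Every place of articulation has a voiced member except retroflex, where /ʐ/ would be expected.

retroflex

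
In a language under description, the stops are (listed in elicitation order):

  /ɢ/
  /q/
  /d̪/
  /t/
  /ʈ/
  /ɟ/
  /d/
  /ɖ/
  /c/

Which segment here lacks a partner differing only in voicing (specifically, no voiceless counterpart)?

/d̪/

Alveolar: /t/ ~ /d/
Retroflex: /ʈ/ ~ /ɖ/
Palatal: /c/ ~ /ɟ/
Uvular: /q/ ~ /ɢ/
Dental: only /d̪/ (voiced); no voiceless partner.
So /d̪/ is the unpaired segment.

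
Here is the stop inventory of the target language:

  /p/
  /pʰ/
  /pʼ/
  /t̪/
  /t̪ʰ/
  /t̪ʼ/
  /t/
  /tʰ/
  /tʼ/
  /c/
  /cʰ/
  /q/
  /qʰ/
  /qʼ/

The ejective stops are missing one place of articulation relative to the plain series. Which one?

palatal

bilabial: plain /p/, aspirated /pʰ/, ejective /pʼ/.
dental: plain /t̪/, aspirated /t̪ʰ/, ejective /t̪ʼ/.
alveolar: plain /t/, aspirated /tʰ/, ejective /tʼ/.
palatal: plain /c/, aspirated /cʰ/, ejective —.
uvular: plain /q/, aspirated /qʰ/, ejective /qʼ/.
Every place of articulation has an ejective member except palatal, where /cʼ/ would be expected.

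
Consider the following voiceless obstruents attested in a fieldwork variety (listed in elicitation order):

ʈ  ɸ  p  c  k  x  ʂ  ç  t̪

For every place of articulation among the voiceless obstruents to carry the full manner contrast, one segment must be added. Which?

bilabial: stop /p/, fricative /ɸ/.
dental: stop /t̪/, fricative —.
retroflex: stop /ʈ/, fricative /ʂ/.
palatal: stop /c/, fricative /ç/.
velar: stop /k/, fricative /x/.
The dental row has no fricative member, so the gap is the dental fricative /θ/.

/θ/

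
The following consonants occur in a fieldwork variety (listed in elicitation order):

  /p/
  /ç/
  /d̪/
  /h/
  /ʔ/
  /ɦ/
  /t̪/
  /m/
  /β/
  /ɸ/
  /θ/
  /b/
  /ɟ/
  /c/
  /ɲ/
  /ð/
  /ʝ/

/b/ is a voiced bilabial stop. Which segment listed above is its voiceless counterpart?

/p/

The voiceless counterpart is a voiceless bilabial stop — in this inventory, /p/.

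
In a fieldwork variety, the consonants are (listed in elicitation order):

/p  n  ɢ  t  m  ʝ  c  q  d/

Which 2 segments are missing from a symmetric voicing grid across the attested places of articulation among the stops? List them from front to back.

place of articulation  voiceless  voiced  
bilabial          p         —       
alveolar          t         d       
palatal           c         —       
uvular            q         ɢ       
Gaps, from front to back: bilabial lacks voiced (/b/); palatal lacks voiced (/ɟ/).

/b/, /ɟ/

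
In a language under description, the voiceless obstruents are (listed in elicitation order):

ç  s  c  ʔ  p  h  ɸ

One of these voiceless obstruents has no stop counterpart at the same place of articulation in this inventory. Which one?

/s/

Bilabial: /p/ ~ /ɸ/
Palatal: /c/ ~ /ç/
Glottal: /ʔ/ ~ /h/
Alveolar: only /s/ (fricative); no stop partner.
So /s/ is the unpaired segment.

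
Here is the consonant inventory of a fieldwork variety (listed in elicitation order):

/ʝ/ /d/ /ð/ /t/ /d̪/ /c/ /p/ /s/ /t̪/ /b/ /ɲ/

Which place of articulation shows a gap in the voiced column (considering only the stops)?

palatal

bilabial: voiceless /p/, voiced /b/.
dental: voiceless /t̪/, voiced /d̪/.
alveolar: voiceless /t/, voiced /d/.
palatal: voiceless /c/, voiced —.
Every place of articulation has a voiced member except palatal, where /ɟ/ would be expected.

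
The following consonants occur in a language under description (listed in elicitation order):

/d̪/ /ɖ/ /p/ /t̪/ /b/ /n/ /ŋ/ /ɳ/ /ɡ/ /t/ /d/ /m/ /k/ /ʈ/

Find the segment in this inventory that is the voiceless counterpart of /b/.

/b/ is a voiced bilabial stop.
The voiceless counterpart is a voiceless bilabial stop — in this inventory, /p/.

/p/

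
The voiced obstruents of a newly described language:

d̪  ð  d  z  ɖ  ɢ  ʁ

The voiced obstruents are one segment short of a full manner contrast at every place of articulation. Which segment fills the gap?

place of articulation  stop      fricative
dental            d̪        ð       
alveolar          d         z       
retroflex         ɖ         —       
uvular            ɢ         ʁ       
The retroflex row has no fricative member, so the gap is the retroflex fricative /ʐ/.

/ʐ/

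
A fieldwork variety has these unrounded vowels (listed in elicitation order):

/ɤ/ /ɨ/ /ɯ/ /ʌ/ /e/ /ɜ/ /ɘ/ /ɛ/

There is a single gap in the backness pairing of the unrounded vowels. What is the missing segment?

/i/

high: front —, central /ɨ/, back /ɯ/.
high-mid: front /e/, central /ɘ/, back /ɤ/.
low-mid: front /ɛ/, central /ɜ/, back /ʌ/.
The high row has no front member, so the gap is the high front unrounded vowel /i/.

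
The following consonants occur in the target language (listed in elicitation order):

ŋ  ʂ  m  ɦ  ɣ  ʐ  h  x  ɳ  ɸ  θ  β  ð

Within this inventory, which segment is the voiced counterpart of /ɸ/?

/β/

/ɸ/ is a voiceless bilabial fricative.
The voiced counterpart is a voiced bilabial fricative — in this inventory, /β/.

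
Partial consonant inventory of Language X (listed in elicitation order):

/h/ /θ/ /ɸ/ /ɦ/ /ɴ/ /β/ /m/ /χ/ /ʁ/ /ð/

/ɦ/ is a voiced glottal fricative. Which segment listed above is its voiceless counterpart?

/h/

The voiceless counterpart is a voiceless glottal fricative — in this inventory, /h/.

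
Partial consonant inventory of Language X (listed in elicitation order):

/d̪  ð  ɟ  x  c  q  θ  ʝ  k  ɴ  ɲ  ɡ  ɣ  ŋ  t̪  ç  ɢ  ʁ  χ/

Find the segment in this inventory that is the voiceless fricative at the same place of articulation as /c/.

/ç/

/c/ is a voiceless palatal stop.
The voiceless fricative at the same place is a voiceless palatal fricative — in this inventory, /ç/.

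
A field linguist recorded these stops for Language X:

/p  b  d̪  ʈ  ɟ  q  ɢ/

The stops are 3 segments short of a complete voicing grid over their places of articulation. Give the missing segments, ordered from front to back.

/t̪/, /ɖ/, /c/

bilabial: voiceless /p/, voiced /b/.
dental: voiceless —, voiced /d̪/.
retroflex: voiceless /ʈ/, voiced —.
palatal: voiceless —, voiced /ɟ/.
uvular: voiceless /q/, voiced /ɢ/.
Gaps, from front to back: dental lacks voiceless (/t̪/); retroflex lacks voiced (/ɖ/); palatal lacks voiceless (/c/).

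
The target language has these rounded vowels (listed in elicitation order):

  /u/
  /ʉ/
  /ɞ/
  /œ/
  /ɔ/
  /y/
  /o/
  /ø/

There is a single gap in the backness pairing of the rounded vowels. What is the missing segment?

height            front     central   back    
high              y         ʉ         u       
high-mid          ø         —         o       
low-mid           œ         ɞ         ɔ       
The high-mid row has no central member, so the gap is the high-mid central rounded vowel /ɵ/.

/ɵ/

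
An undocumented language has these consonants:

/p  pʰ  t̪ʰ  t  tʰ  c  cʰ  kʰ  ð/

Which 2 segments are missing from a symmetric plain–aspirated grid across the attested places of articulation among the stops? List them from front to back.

bilabial: plain /p/, aspirated /pʰ/.
dental: plain —, aspirated /t̪ʰ/.
alveolar: plain /t/, aspirated /tʰ/.
palatal: plain /c/, aspirated /cʰ/.
velar: plain —, aspirated /kʰ/.
Gaps, from front to back: dental lacks plain (/t̪/); velar lacks plain (/k/).

/t̪/, /k/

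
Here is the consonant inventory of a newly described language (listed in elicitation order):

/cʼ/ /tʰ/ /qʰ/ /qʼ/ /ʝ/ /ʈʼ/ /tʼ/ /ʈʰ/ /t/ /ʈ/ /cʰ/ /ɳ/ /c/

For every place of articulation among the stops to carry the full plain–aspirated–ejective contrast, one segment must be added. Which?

/q/

alveolar: plain /t/, aspirated /tʰ/, ejective /tʼ/.
retroflex: plain /ʈ/, aspirated /ʈʰ/, ejective /ʈʼ/.
palatal: plain /c/, aspirated /cʰ/, ejective /cʼ/.
uvular: plain —, aspirated /qʰ/, ejective /qʼ/.
The uvular row has no plain member, so the gap is the plain uvular stop /q/.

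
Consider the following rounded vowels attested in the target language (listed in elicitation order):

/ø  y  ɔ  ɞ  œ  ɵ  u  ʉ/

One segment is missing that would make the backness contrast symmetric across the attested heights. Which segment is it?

/o/

high: front /y/, central /ʉ/, back /u/.
high-mid: front /ø/, central /ɵ/, back —.
low-mid: front /œ/, central /ɞ/, back /ɔ/.
The high-mid row has no back member, so the gap is the high-mid back rounded vowel /o/.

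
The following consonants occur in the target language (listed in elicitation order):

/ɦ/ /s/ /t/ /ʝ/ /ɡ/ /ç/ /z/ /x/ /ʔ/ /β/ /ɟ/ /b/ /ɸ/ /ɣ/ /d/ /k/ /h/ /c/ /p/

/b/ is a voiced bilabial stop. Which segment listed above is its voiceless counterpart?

/p/

The voiceless counterpart is a voiceless bilabial stop — in this inventory, /p/.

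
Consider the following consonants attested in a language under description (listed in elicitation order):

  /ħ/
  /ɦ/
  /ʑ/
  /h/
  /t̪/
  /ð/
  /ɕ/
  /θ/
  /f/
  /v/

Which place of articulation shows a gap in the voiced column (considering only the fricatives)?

pharyngeal

place of articulation  voiceless  voiced  
labiodental       f         v       
dental            θ         ð       
alveolo-palatal   ɕ         ʑ       
pharyngeal        ħ         —       
glottal           h         ɦ       
Every place of articulation has a voiced member except pharyngeal, where /ʕ/ would be expected.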